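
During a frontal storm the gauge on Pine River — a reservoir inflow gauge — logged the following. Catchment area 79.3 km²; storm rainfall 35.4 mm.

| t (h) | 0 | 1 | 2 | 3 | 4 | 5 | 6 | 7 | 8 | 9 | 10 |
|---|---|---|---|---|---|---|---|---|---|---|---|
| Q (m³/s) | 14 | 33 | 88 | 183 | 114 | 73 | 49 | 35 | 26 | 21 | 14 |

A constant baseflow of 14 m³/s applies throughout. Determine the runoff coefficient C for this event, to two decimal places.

C ≈ 0.64

ΣQ_DR = 496.0 m³/s; V = ΣQ_DR·Δt = 1.786 × 10^6 m³.
Runoff depth d = V / A = 22.52 mm.
C = d / P = 22.52 / 35.4 = 0.64.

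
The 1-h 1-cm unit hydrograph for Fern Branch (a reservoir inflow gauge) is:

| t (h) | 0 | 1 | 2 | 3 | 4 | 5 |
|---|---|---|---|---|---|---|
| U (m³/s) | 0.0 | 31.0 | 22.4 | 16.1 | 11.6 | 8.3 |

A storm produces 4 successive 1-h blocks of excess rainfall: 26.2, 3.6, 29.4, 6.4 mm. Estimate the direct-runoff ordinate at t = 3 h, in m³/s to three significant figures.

Q ≈ 141 m³/s

By discrete convolution, Q_j = Σ (P_i / 10 mm) · U_{j−i}.
At t = 3 h (j=3): Q = (26.2/10)·16.1 + (3.6/10)·22.4 + (29.4/10)·31.0 + (6.4/10)·0.0 = 141 m³/s.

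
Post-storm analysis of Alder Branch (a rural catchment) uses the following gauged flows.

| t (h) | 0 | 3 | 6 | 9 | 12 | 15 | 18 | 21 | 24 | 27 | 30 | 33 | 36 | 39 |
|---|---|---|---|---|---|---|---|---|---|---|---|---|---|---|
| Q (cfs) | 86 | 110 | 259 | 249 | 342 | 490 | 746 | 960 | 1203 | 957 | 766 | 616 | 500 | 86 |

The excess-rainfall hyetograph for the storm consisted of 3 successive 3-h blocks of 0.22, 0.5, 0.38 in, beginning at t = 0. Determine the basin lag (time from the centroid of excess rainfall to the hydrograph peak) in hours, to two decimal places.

t_L ≈ 19.06 h

Centroid of excess rainfall: t_c = Σ P_i·t̄_i / ΣP_i = 4.9364 h (block centres at 1.5, 4.5, 7.5 h).
Hydrograph peak occurs at t = 24 h, so basin lag t_L = 24 − 4.9364 = 19.06 h.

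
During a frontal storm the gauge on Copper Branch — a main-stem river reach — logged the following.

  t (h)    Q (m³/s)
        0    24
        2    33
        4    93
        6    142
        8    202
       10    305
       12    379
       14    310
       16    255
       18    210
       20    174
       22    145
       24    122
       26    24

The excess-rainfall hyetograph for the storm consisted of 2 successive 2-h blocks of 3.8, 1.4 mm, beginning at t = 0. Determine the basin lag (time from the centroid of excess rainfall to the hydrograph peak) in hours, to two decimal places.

t_L ≈ 10.46 h

Centroid of excess rainfall: t_c = Σ P_i·t̄_i / ΣP_i = 1.5385 h (block centres at 1, 3 h).
Hydrograph peak occurs at t = 12 h, so basin lag t_L = 12 − 1.5385 = 10.46 h.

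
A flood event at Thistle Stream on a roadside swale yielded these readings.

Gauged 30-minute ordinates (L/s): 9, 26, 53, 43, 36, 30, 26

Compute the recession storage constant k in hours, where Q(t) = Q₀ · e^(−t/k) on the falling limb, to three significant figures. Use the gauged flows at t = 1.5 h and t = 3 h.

k ≈ 2.98 h

On the falling limb, Q drops from 43 to 26 L/s between t = 1.5 h and t = 3 h (Δt = 1.5 h).
k = −Δt / ln(Q₂/Q₁) = −1.5 / ln(26/43) = 2.98 h.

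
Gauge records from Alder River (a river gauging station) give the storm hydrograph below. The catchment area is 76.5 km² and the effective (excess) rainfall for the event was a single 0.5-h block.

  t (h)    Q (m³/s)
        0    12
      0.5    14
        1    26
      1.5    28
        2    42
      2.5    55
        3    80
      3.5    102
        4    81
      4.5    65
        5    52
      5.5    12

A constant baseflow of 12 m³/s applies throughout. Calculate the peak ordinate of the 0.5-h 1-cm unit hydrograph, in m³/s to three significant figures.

U_p ≈ 90.0 m³/s

Direct runoff: 0.0, 2.0, 14.0, 16.0, 30.0, 43.0, 68.0, 90.0, 69.0, 53.0, 40.0, 0.0 m³/s; ΣQ_DR = 425.0 m³/s, peak = 90.0 m³/s.
Runoff depth d = ΣQ_DR·Δt / A = 425.0 × 1800 / (76.5 km²) = 10.00 mm.
The 1-cm UH is the DRH scaled by (10 mm)/d, so U_p = 90.0 × 10/10.00 = 90.0 m³/s.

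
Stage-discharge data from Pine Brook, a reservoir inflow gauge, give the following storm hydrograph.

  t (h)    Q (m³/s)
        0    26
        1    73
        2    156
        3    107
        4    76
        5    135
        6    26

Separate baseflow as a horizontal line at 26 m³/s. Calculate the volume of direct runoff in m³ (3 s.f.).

Direct-runoff ordinates (Q − Q_b): 0.0, 47.0, 130.0, 81.0, 50.0, 109.0, 0.0 m³/s.
ΣQ_DR = 417.0 m³/s.
With Δt = 1 h = 3600 s, V = ΣQ_DR · Δt = 417.0 × 3600 = 1.50 × 10^6 m³.

V ≈ 1.50 × 10^6 m³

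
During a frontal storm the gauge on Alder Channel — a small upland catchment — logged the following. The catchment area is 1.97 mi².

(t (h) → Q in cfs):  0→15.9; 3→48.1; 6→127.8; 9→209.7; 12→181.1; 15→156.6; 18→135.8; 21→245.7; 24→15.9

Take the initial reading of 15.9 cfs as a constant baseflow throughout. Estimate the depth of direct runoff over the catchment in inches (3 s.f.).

d ≈ 2.34 in

Direct runoff: 0.0, 32.2, 111.9, 193.8, 165.2, 140.7, 119.9, 229.8, 0.0 cfs; ΣQ_DR = 993.5 cfs.
V = ΣQ_DR · Δt = 993.5 × 10800 s = 1.073 × 10^7 ft³.
Over A = 1.97 mi², depth = V / A = 2.34 in.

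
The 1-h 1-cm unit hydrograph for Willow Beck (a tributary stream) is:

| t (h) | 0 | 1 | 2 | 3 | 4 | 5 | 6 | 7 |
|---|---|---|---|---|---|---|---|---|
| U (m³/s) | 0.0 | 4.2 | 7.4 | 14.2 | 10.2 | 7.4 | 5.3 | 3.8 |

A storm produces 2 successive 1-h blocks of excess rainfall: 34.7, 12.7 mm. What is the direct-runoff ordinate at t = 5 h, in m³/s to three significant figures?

By discrete convolution, Q_j = Σ (P_i / 10 mm) · U_{j−i}.
At t = 5 h (j=5): Q = (34.7/10)·7.4 + (12.7/10)·10.2 = 38.6 m³/s.

Q ≈ 38.6 m³/s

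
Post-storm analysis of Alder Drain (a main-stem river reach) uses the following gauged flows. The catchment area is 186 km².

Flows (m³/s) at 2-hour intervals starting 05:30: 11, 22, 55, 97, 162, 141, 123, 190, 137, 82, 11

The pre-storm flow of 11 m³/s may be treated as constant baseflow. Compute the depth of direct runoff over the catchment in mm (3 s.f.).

d ≈ 35.2 mm

Direct runoff: 0.0, 11.0, 44.0, 86.0, 151.0, 130.0, 112.0, 179.0, 126.0, 71.0, 0.0 m³/s; ΣQ_DR = 910.0 m³/s.
V = ΣQ_DR · Δt = 910.0 × 7200 s = 6.552 × 10^6 m³.
Over A = 186 km², depth = V / A = 35.2 mm.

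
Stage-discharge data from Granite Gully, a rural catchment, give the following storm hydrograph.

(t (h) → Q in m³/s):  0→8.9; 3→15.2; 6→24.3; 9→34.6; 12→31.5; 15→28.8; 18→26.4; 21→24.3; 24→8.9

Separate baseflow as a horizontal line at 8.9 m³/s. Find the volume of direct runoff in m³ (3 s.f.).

Direct-runoff ordinates (Q − Q_b): 0.0, 6.3, 15.4, 25.7, 22.6, 19.9, 17.5, 15.4, 0.0 m³/s.
ΣQ_DR = 122.8 m³/s.
With Δt = 3 h = 10800 s, V = ΣQ_DR · Δt = 122.8 × 10800 = 1.33 × 10^6 m³.

V ≈ 1.33 × 10^6 m³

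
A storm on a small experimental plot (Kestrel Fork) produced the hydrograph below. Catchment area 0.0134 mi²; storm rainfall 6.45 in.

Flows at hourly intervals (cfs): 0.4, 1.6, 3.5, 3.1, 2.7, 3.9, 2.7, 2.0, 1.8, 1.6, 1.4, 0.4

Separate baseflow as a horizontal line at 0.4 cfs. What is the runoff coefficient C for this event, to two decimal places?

ΣQ_DR = 20.30 cfs; V = ΣQ_DR·Δt = 73080 ft³.
Runoff depth d = V / A = 2.348 in.
C = d / P = 2.348 / 6.45 = 0.36.

C ≈ 0.36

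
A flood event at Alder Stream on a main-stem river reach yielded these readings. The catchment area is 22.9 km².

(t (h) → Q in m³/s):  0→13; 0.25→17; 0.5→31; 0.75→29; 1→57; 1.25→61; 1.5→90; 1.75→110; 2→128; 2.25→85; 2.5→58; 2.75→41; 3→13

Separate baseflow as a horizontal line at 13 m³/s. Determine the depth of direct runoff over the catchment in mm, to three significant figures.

Direct runoff: 0.0, 4.0, 18.0, 16.0, 44.0, 48.0, 77.0, 97.0, 115.0, 72.0, 45.0, 28.0, 0.0 m³/s; ΣQ_DR = 564.0 m³/s.
V = ΣQ_DR · Δt = 564.0 × 900 s = 5.076 × 10^5 m³.
Over A = 22.9 km², depth = V / A = 22.2 mm.

d ≈ 22.2 mm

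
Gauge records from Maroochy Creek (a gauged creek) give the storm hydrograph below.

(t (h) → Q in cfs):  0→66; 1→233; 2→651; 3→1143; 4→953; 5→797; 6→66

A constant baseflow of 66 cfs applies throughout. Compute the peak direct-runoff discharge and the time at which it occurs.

Subtracting baseflow gives direct-runoff ordinates: 0.0, 167.0, 585.0, 1077.0, 887.0, 731.0, 0.0 cfs.
The maximum is 1077.0 cfs, occurring at the reading for t = 3 h.

Q_p = 1077.0 cfs at t = 3 h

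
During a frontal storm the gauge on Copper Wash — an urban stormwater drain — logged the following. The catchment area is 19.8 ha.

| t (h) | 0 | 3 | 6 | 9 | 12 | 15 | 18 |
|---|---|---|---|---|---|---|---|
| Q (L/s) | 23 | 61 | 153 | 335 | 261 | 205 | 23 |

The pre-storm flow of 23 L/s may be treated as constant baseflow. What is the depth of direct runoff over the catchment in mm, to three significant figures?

d ≈ 49.1 mm

Direct runoff: 0.0, 38.0, 130.0, 312.0, 238.0, 182.0, 0.0 L/s; ΣQ_DR = 900.0 L/s.
V = ΣQ_DR · Δt = 900.0 × 10800 s = 9.720 × 10^6 L.
Over A = 19.8 ha, depth = V / A = 49.1 mm.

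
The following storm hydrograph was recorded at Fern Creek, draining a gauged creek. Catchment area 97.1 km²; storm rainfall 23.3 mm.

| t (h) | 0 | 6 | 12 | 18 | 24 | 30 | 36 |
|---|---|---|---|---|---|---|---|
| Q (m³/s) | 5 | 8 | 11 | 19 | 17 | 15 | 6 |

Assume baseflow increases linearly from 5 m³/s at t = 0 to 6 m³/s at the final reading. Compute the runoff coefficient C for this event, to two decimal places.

ΣQ_DR = 42.50 m³/s; V = ΣQ_DR·Δt = 9.180 × 10^5 m³.
Runoff depth d = V / A = 9.454 mm.
C = d / P = 9.454 / 23.3 = 0.41.

C ≈ 0.41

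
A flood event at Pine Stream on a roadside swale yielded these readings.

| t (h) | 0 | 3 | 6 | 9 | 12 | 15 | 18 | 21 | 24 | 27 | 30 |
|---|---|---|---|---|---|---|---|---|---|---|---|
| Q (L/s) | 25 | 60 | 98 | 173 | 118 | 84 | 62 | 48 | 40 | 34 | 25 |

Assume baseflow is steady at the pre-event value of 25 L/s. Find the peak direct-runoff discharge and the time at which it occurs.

Q_p = 148.0 L/s at t = 9 h

Subtracting baseflow gives direct-runoff ordinates: 0.0, 35.0, 73.0, 148.0, 93.0, 59.0, 37.0, 23.0, 15.0, 9.0, 0.0 L/s.
The maximum is 148.0 L/s, occurring at the reading for t = 9 h.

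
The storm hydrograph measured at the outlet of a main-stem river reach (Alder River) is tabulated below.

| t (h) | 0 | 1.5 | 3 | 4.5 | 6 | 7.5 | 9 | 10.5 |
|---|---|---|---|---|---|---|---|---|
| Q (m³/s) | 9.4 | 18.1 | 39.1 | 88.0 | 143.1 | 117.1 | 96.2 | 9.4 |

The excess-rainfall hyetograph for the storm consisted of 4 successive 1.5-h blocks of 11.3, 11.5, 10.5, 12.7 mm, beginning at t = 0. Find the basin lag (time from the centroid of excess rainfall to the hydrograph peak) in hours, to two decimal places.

Centroid of excess rainfall: t_c = Σ P_i·t̄_i / ΣP_i = 3.0522 h (block centres at 0.75, 2.25, 3.75, 5.25 h).
Hydrograph peak occurs at t = 6 h, so basin lag t_L = 6 − 3.0522 = 2.95 h.

t_L ≈ 2.95 h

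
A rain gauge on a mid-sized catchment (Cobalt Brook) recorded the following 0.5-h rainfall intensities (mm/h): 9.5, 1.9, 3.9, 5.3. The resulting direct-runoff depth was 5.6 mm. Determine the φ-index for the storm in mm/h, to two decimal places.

Only the 3 blocks with intensity above φ contribute runoff: 9.5, 3.9, 5.3 mm/h.
Σ(I−φ)·Δt = d  ⇒  (9.5+3.9+5.3 − 3φ)·0.5 = 5.6
φ = (18.70 − 5.6/0.5) / 3 = 2.50 mm/h.

φ ≈ 2.50 mm/h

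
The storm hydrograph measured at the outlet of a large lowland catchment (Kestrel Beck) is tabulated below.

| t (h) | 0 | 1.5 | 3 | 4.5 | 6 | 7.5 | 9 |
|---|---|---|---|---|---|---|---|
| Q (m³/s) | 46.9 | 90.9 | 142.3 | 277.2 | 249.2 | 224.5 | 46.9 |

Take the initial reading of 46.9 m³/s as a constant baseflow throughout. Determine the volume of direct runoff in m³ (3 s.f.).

V ≈ 4.05 × 10^6 m³

Direct-runoff ordinates (Q − Q_b): 0.0, 44.0, 95.4, 230.3, 202.3, 177.6, 0.0 m³/s.
ΣQ_DR = 749.6 m³/s.
With Δt = 1.5 h = 5400 s, V = ΣQ_DR · Δt = 749.6 × 5400 = 4.05 × 10^6 m³.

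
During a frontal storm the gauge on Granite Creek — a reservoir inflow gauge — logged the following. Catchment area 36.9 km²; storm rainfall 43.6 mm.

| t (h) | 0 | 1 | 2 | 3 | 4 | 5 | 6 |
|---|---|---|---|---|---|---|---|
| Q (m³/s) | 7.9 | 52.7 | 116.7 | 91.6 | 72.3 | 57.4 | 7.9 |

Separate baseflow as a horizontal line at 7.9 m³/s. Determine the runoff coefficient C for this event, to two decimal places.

ΣQ_DR = 351.2 m³/s; V = ΣQ_DR·Δt = 1.264 × 10^6 m³.
Runoff depth d = V / A = 34.26 mm.
C = d / P = 34.26 / 43.6 = 0.79.

C ≈ 0.79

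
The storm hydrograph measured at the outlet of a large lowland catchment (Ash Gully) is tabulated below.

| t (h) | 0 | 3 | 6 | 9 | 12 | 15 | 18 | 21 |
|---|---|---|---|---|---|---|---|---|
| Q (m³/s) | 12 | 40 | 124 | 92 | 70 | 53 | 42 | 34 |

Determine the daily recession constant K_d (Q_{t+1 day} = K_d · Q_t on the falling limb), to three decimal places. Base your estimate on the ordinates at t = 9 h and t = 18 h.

K_d ≈ 0.124

Between t = 9 h and t = 18 h the flow falls from 92 to 42 m³/s over 3×3 h = 9 h.
Per-interval ratio K = (42/92)^(1/3) = 0.7700; K_d = K^(24/3) = 0.124.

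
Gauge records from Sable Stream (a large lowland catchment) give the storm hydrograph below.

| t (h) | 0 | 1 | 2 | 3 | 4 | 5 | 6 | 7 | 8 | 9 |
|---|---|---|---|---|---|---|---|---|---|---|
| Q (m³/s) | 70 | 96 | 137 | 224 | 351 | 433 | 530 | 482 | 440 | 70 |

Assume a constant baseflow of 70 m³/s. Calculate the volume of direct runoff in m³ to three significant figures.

V ≈ 7.68 × 10^6 m³

Direct-runoff ordinates (Q − Q_b): 0.0, 26.0, 67.0, 154.0, 281.0, 363.0, 460.0, 412.0, 370.0, 0.0 m³/s.
ΣQ_DR = 2133 m³/s.
With Δt = 1 h = 3600 s, V = ΣQ_DR · Δt = 2133 × 3600 = 7.68 × 10^6 m³.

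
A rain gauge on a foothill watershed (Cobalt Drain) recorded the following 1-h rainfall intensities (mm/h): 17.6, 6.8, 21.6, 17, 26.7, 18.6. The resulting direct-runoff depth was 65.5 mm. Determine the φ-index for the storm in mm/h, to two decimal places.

Only the 5 blocks with intensity above φ contribute runoff: 17.6, 21.6, 17, 26.7, 18.6 mm/h.
Σ(I−φ)·Δt = d  ⇒  (17.6+21.6+17+26.7+18.6 − 5φ)·1 = 65.5
φ = (101.5 − 65.5/1) / 5 = 7.20 mm/h.

φ ≈ 7.20 mm/h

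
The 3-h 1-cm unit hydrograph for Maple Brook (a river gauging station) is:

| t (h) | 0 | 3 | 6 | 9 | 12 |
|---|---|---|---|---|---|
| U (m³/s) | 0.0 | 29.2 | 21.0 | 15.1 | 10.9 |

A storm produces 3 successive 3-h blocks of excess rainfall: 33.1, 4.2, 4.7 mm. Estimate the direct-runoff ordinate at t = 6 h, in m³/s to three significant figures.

Q ≈ 81.8 m³/s

By discrete convolution, Q_j = Σ (P_i / 10 mm) · U_{j−i}.
At t = 6 h (j=2): Q = (33.1/10)·21.0 + (4.2/10)·29.2 + (4.7/10)·0.0 = 81.8 m³/s.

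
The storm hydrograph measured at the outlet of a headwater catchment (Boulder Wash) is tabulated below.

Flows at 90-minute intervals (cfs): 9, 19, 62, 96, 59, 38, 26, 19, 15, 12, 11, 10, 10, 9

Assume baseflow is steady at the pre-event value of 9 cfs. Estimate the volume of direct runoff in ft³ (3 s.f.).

V ≈ 1.45 × 10^6 ft³

Direct-runoff ordinates (Q − Q_b): 0.0, 10.0, 53.0, 87.0, 50.0, 29.0, 17.0, 10.0, 6.0, 3.0, 2.0, 1.0, 1.0, 0.0 cfs.
ΣQ_DR = 269.0 cfs.
With Δt = 1.5 h = 5400 s, V = ΣQ_DR · Δt = 269.0 × 5400 = 1.45 × 10^6 ft³.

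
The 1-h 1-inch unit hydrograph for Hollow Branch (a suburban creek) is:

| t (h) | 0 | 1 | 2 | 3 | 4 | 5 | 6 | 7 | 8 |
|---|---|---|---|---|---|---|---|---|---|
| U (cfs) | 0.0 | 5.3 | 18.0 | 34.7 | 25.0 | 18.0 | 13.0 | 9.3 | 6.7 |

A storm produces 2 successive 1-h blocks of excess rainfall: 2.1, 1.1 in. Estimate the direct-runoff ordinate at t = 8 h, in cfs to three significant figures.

By discrete convolution, Q_j = Σ (P_i / 1 in) · U_{j−i}.
At t = 8 h (j=8): Q = (2.1/1)·6.7 + (1.1/1)·9.3 = 24.3 cfs.

Q ≈ 24.3 cfs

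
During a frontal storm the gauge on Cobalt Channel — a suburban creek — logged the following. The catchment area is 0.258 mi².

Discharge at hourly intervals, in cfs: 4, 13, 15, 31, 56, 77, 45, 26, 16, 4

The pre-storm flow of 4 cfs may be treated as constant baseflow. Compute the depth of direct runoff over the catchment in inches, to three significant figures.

Direct runoff: 0.0, 9.0, 11.0, 27.0, 52.0, 73.0, 41.0, 22.0, 12.0, 0.0 cfs; ΣQ_DR = 247.0 cfs.
V = ΣQ_DR · Δt = 247.0 × 3600 s = 8.892 × 10^5 ft³.
Over A = 0.258 mi², depth = V / A = 1.48 in.

d ≈ 1.48 in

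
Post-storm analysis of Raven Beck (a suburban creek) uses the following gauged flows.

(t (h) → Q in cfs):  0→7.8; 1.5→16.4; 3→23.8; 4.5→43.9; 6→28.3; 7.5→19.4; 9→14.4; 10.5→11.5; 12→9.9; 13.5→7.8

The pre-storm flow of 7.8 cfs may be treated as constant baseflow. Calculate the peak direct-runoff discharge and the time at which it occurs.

Subtracting baseflow gives direct-runoff ordinates: 0.0, 8.6, 16.0, 36.1, 20.5, 11.6, 6.6, 3.7, 2.1, 0.0 cfs.
The maximum is 36.1 cfs, occurring at the reading for t = 4.5 h.

Q_p = 36.1 cfs at t = 4.5 h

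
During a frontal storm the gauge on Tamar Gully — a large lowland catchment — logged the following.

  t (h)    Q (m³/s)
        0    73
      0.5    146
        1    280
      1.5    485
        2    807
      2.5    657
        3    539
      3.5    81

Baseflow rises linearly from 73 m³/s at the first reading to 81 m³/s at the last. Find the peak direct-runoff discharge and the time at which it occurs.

Q_p = 729.43 m³/s at t = 2 h

Subtracting baseflow gives direct-runoff ordinates: 0.00, 71.86, 204.71, 408.57, 729.43, 578.29, 459.14, 0.00 m³/s.
The maximum is 729.43 m³/s, occurring at the reading for t = 2 h.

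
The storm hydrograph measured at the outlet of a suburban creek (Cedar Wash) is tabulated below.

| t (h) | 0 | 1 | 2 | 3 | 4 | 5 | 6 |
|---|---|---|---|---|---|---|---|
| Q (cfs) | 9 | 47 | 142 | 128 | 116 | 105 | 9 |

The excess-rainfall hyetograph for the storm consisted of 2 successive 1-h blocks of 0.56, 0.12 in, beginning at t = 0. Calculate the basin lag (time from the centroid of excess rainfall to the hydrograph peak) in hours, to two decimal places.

Centroid of excess rainfall: t_c = Σ P_i·t̄_i / ΣP_i = 0.6765 h (block centres at 0.5, 1.5 h).
Hydrograph peak occurs at t = 2 h, so basin lag t_L = 2 − 0.6765 = 1.32 h.

t_L ≈ 1.32 h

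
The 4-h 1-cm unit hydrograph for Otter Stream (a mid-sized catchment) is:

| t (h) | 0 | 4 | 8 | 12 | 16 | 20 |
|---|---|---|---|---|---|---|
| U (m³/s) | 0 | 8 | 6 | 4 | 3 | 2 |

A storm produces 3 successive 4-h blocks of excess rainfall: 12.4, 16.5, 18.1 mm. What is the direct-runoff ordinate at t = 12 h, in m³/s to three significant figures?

By discrete convolution, Q_j = Σ (P_i / 10 mm) · U_{j−i}.
At t = 12 h (j=3): Q = (12.4/10)·4 + (16.5/10)·6 + (18.1/10)·8 = 29.3 m³/s.

Q ≈ 29.3 m³/s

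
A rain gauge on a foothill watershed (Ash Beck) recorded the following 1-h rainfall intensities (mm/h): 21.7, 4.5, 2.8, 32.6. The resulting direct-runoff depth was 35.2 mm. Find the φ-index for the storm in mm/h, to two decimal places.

φ ≈ 9.55 mm/h

Only the 2 blocks with intensity above φ contribute runoff: 21.7, 32.6 mm/h.
Σ(I−φ)·Δt = d  ⇒  (21.7+32.6 − 2φ)·1 = 35.2
φ = (54.30 − 35.2/1) / 2 = 9.55 mm/h.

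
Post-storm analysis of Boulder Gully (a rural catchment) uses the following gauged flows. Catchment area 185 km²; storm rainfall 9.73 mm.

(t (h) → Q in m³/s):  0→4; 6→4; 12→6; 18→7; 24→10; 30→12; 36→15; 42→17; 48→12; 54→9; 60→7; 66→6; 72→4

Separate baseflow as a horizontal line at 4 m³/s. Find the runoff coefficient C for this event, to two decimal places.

ΣQ_DR = 61.00 m³/s; V = ΣQ_DR·Δt = 1.318 × 10^6 m³.
Runoff depth d = V / A = 7.122 mm.
C = d / P = 7.122 / 9.73 = 0.73.

C ≈ 0.73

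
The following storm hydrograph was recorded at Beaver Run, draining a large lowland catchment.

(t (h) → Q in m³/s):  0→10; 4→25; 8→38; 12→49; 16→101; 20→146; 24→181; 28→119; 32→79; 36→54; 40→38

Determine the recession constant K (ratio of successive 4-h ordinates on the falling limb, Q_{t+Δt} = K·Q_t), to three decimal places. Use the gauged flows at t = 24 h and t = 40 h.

K ≈ 0.677

Using the recession-limb readings at t = 24 h and t = 40 h: Q falls from 181 to 38 m³/s over 4 intervals.
K = (Q₂/Q₁)^(1/4) = (38/181)^(1/4) = 0.677.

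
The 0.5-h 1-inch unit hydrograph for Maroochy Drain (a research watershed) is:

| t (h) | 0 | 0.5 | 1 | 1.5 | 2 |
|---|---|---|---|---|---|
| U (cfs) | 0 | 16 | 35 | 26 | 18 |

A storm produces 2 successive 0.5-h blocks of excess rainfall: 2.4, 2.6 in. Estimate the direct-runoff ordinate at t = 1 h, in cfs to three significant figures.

By discrete convolution, Q_j = Σ (P_i / 1 in) · U_{j−i}.
At t = 1 h (j=2): Q = (2.4/1)·35 + (2.6/1)·16 = 126 cfs.

Q ≈ 126 cfs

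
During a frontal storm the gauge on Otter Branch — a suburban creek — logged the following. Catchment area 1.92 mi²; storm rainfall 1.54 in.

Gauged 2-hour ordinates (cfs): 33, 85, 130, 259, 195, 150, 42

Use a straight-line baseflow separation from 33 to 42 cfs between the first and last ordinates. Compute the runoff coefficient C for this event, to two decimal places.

ΣQ_DR = 631.5 cfs; V = ΣQ_DR·Δt = 4.547 × 10^6 ft³.
Runoff depth d = V / A = 1.019 in.
C = d / P = 1.019 / 1.54 = 0.66.

C ≈ 0.66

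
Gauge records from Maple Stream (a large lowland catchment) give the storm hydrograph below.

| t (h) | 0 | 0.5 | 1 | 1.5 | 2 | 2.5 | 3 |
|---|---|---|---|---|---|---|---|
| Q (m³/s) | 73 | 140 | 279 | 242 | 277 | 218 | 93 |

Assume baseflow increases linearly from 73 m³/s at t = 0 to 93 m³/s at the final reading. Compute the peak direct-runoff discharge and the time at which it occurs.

Subtracting baseflow gives direct-runoff ordinates: 0.00, 63.67, 199.33, 159.00, 190.67, 128.33, 0.00 m³/s.
The maximum is 199.33 m³/s, occurring at the reading for t = 1 h.

Q_p = 199.33 m³/s at t = 1 h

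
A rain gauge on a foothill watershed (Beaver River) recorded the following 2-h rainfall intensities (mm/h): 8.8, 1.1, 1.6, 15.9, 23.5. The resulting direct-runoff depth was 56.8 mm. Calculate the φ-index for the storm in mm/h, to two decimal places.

Only the 3 blocks with intensity above φ contribute runoff: 8.8, 15.9, 23.5 mm/h.
Σ(I−φ)·Δt = d  ⇒  (8.8+15.9+23.5 − 3φ)·2 = 56.8
φ = (48.20 − 56.8/2) / 3 = 6.60 mm/h.

φ ≈ 6.60 mm/h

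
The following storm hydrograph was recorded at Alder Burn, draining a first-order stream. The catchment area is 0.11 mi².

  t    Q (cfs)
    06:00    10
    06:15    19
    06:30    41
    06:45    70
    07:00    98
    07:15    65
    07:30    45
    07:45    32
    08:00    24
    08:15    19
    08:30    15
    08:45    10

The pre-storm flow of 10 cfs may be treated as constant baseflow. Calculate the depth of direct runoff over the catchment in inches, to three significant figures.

d ≈ 1.16 in

Direct runoff: 0.0, 9.0, 31.0, 60.0, 88.0, 55.0, 35.0, 22.0, 14.0, 9.0, 5.0, 0.0 cfs; ΣQ_DR = 328.0 cfs.
V = ΣQ_DR · Δt = 328.0 × 900 s = 2.952 × 10^5 ft³.
Over A = 0.11 mi², depth = V / A = 1.16 in.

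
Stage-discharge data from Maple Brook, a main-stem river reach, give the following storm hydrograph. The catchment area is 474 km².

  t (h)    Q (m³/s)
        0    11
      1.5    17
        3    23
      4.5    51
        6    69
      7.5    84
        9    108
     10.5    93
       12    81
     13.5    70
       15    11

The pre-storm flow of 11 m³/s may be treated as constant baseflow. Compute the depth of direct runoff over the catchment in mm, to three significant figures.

Direct runoff: 0.0, 6.0, 12.0, 40.0, 58.0, 73.0, 97.0, 82.0, 70.0, 59.0, 0.0 m³/s; ΣQ_DR = 497.0 m³/s.
V = ΣQ_DR · Δt = 497.0 × 5400 s = 2.684 × 10^6 m³.
Over A = 474 km², depth = V / A = 5.66 mm.

d ≈ 5.66 mm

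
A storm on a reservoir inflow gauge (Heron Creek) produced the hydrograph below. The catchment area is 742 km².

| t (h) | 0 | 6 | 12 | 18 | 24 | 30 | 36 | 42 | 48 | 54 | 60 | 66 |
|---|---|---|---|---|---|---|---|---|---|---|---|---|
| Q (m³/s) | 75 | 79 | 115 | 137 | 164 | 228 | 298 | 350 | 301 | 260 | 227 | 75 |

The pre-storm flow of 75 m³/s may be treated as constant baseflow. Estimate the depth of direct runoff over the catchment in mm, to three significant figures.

d ≈ 41.0 mm

Direct runoff: 0.0, 4.0, 40.0, 62.0, 89.0, 153.0, 223.0, 275.0, 226.0, 185.0, 152.0, 0.0 m³/s; ΣQ_DR = 1409 m³/s.
V = ΣQ_DR · Δt = 1409 × 21600 s = 3.043 × 10^7 m³.
Over A = 742 km², depth = V / A = 41.0 mm.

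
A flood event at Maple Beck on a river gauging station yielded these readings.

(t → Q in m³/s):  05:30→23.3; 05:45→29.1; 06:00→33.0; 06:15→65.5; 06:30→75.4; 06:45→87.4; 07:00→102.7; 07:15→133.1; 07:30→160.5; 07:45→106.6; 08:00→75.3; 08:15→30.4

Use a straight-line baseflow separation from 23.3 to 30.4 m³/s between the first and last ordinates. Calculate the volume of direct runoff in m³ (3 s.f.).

V ≈ 5.40 × 10^5 m³

Direct-runoff ordinates (Q − Q_b): 0.00, 5.15, 8.41, 40.26, 49.52, 60.87, 75.53, 105.28, 132.04, 77.49, 45.55, 0.00 m³/s.
ΣQ_DR = 600.1 m³/s.
With Δt = 0.25 h = 900 s, V = ΣQ_DR · Δt = 600.1 × 900 = 5.40 × 10^5 m³.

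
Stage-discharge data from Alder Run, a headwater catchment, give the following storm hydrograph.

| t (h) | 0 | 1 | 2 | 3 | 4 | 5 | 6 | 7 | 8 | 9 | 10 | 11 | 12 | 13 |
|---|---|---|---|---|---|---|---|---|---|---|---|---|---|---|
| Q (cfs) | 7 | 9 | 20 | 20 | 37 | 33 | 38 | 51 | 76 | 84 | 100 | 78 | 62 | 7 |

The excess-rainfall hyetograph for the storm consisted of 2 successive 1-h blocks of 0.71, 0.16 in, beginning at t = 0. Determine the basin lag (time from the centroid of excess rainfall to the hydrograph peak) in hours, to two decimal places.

Centroid of excess rainfall: t_c = Σ P_i·t̄_i / ΣP_i = 0.6839 h (block centres at 0.5, 1.5 h).
Hydrograph peak occurs at t = 10 h, so basin lag t_L = 10 − 0.6839 = 9.32 h.

t_L ≈ 9.32 h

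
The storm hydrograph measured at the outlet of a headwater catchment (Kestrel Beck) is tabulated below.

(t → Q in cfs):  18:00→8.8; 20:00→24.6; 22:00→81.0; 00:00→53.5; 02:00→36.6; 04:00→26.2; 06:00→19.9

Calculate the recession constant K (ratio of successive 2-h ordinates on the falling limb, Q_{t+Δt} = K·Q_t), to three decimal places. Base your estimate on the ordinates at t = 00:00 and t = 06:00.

Using the recession-limb readings at t = 00:00 and t = 06:00: Q falls from 53.5 to 19.9 cfs over 3 intervals.
K = (Q₂/Q₁)^(1/3) = (19.9/53.5)^(1/3) = 0.719.

K ≈ 0.719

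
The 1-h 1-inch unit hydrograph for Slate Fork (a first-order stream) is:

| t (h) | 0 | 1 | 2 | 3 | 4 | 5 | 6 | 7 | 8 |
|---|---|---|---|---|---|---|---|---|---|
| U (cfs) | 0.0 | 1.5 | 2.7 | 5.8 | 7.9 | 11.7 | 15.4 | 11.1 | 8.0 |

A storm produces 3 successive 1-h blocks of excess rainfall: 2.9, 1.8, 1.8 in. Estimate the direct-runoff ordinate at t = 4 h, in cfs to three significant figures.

Q ≈ 38.2 cfs

By discrete convolution, Q_j = Σ (P_i / 1 in) · U_{j−i}.
At t = 4 h (j=4): Q = (2.9/1)·7.9 + (1.8/1)·5.8 + (1.8/1)·2.7 = 38.2 cfs.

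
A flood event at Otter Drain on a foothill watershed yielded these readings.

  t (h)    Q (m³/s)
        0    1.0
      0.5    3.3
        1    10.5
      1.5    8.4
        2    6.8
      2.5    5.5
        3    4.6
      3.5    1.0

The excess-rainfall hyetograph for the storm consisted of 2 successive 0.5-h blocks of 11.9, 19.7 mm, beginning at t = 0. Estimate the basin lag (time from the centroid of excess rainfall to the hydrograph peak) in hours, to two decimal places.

Centroid of excess rainfall: t_c = Σ P_i·t̄_i / ΣP_i = 0.5617 h (block centres at 0.25, 0.75 h).
Hydrograph peak occurs at t = 1 h, so basin lag t_L = 1 − 0.5617 = 0.44 h.

t_L ≈ 0.44 h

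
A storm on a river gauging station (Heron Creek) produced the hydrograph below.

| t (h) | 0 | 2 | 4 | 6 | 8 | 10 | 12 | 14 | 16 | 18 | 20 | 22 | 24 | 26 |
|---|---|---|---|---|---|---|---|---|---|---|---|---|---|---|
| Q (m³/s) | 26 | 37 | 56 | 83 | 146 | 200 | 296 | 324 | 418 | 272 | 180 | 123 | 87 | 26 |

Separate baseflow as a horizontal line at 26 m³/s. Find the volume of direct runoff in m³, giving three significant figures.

V ≈ 1.38 × 10^7 m³

Direct-runoff ordinates (Q − Q_b): 0.0, 11.0, 30.0, 57.0, 120.0, 174.0, 270.0, 298.0, 392.0, 246.0, 154.0, 97.0, 61.0, 0.0 m³/s.
ΣQ_DR = 1910 m³/s.
With Δt = 2 h = 7200 s, V = ΣQ_DR · Δt = 1910 × 7200 = 1.38 × 10^7 m³.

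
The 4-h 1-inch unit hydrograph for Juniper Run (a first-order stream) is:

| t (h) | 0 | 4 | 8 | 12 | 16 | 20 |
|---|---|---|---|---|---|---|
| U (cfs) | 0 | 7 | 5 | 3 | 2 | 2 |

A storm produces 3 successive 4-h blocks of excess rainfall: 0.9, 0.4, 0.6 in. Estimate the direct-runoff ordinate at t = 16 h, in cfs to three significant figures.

By discrete convolution, Q_j = Σ (P_i / 1 in) · U_{j−i}.
At t = 16 h (j=4): Q = (0.9/1)·2 + (0.4/1)·3 + (0.6/1)·5 = 6.00 cfs.

Q ≈ 6.00 cfs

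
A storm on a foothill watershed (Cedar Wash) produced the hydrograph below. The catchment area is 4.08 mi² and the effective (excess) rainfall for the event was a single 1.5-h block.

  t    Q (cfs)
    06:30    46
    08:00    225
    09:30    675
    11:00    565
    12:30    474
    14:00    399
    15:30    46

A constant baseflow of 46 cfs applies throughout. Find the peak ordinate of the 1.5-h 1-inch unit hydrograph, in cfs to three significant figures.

U_p ≈ 524 cfs

Direct runoff: 0.0, 179.0, 629.0, 519.0, 428.0, 353.0, 0.0 cfs; ΣQ_DR = 2108 cfs, peak = 629.0 cfs.
Runoff depth d = ΣQ_DR·Δt / A = 2108 × 5400 / (4.08 mi²) = 1.201 in.
The 1-inch UH is the DRH scaled by (1 in)/d, so U_p = 629.0 × 1/1.201 = 524 cfs.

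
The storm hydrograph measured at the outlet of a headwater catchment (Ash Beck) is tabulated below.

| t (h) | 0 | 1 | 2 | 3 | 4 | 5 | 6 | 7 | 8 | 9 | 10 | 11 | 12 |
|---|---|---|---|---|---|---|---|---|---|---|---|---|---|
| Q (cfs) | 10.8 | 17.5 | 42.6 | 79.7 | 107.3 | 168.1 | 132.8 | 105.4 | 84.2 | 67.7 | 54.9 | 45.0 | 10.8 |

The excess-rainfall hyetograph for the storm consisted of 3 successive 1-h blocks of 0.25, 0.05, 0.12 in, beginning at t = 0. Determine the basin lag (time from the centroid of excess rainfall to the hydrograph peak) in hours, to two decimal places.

Centroid of excess rainfall: t_c = Σ P_i·t̄_i / ΣP_i = 1.1905 h (block centres at 0.5, 1.5, 2.5 h).
Hydrograph peak occurs at t = 5 h, so basin lag t_L = 5 − 1.1905 = 3.81 h.

t_L ≈ 3.81 h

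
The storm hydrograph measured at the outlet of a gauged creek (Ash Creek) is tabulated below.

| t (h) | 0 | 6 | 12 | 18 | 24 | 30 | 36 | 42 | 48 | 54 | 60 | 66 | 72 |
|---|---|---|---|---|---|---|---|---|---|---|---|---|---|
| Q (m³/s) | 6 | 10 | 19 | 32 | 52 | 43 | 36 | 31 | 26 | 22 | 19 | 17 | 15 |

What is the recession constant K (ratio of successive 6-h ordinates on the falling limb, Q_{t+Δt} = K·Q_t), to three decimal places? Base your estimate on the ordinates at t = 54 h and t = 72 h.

K ≈ 0.880

Using the recession-limb readings at t = 54 h and t = 72 h: Q falls from 22 to 15 m³/s over 3 intervals.
K = (Q₂/Q₁)^(1/3) = (15/22)^(1/3) = 0.880.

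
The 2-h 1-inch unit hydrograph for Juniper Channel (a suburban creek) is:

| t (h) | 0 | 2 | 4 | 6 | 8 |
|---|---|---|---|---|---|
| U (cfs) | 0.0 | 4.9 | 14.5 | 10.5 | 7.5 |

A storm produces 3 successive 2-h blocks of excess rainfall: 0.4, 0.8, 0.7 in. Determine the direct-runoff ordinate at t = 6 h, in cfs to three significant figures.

By discrete convolution, Q_j = Σ (P_i / 1 in) · U_{j−i}.
At t = 6 h (j=3): Q = (0.4/1)·10.5 + (0.8/1)·14.5 + (0.7/1)·4.9 = 19.2 cfs.

Q ≈ 19.2 cfs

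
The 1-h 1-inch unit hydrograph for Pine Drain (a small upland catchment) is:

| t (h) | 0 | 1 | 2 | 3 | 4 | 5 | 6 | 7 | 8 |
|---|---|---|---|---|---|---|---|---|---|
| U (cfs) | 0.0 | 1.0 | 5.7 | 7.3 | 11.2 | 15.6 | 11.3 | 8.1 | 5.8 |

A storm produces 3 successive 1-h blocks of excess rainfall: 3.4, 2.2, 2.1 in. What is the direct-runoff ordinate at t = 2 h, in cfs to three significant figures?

By discrete convolution, Q_j = Σ (P_i / 1 in) · U_{j−i}.
At t = 2 h (j=2): Q = (3.4/1)·5.7 + (2.2/1)·1.0 + (2.1/1)·0.0 = 21.6 cfs.

Q ≈ 21.6 cfs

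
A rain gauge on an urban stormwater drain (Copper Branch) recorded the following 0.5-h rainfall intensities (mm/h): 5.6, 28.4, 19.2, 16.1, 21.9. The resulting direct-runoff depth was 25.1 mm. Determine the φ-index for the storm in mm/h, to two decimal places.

φ ≈ 8.85 mm/h

Only the 4 blocks with intensity above φ contribute runoff: 28.4, 19.2, 16.1, 21.9 mm/h.
Σ(I−φ)·Δt = d  ⇒  (28.4+19.2+16.1+21.9 − 4φ)·0.5 = 25.1
φ = (85.60 − 25.1/0.5) / 4 = 8.85 mm/h.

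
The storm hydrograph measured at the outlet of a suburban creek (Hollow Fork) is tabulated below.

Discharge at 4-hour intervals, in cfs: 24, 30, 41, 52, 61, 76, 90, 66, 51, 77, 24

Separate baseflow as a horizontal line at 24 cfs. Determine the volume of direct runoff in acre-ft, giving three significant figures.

V ≈ 108 acre-ft

Direct-runoff ordinates (Q − Q_b): 0.0, 6.0, 17.0, 28.0, 37.0, 52.0, 66.0, 42.0, 27.0, 53.0, 0.0 cfs.
ΣQ_DR = 328.0 cfs.
With Δt = 4 h = 14400 s, V = ΣQ_DR · Δt = 328.0 × 14400 = 4.72 × 10^6 ft³ = 108 acre-ft.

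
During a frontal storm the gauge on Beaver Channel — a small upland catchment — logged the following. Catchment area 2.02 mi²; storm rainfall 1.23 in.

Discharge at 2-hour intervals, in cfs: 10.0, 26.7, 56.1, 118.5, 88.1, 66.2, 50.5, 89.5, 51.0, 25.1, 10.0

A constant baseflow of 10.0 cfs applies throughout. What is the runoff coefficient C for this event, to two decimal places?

C ≈ 0.60

ΣQ_DR = 481.7 cfs; V = ΣQ_DR·Δt = 3.468 × 10^6 ft³.
Runoff depth d = V / A = 0.7390 in.
C = d / P = 0.7390 / 1.23 = 0.60.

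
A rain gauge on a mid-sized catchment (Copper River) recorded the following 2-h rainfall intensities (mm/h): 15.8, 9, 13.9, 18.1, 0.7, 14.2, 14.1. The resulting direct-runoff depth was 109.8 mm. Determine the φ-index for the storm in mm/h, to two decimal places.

Only the 6 blocks with intensity above φ contribute runoff: 15.8, 9, 13.9, 18.1, 14.2, 14.1 mm/h.
Σ(I−φ)·Δt = d  ⇒  (15.8+9+13.9+18.1+14.2+14.1 − 6φ)·2 = 109.8
φ = (85.10 − 109.8/2) / 6 = 5.03 mm/h.

φ ≈ 5.03 mm/h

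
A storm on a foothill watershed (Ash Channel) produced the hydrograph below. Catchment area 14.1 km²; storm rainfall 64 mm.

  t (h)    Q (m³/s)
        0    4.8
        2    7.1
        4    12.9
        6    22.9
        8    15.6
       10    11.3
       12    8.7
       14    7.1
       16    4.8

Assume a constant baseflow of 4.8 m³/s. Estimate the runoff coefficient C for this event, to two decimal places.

ΣQ_DR = 52.00 m³/s; V = ΣQ_DR·Δt = 3.744 × 10^5 m³.
Runoff depth d = V / A = 26.55 mm.
C = d / P = 26.55 / 64 = 0.41.

C ≈ 0.41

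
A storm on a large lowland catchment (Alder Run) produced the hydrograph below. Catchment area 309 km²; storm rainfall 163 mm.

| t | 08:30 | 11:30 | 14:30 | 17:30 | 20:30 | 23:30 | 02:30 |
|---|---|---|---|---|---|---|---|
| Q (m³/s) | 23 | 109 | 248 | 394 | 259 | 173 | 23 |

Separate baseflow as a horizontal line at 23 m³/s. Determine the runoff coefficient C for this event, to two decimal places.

C ≈ 0.23

ΣQ_DR = 1068 m³/s; V = ΣQ_DR·Δt = 1.153 × 10^7 m³.
Runoff depth d = V / A = 37.33 mm.
C = d / P = 37.33 / 163 = 0.23.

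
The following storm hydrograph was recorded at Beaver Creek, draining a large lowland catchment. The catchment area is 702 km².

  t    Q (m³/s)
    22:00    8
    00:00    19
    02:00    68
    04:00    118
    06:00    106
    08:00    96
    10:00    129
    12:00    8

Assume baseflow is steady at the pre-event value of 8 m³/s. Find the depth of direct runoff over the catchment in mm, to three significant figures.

Direct runoff: 0.0, 11.0, 60.0, 110.0, 98.0, 88.0, 121.0, 0.0 m³/s; ΣQ_DR = 488.0 m³/s.
V = ΣQ_DR · Δt = 488.0 × 7200 s = 3.514 × 10^6 m³.
Over A = 702 km², depth = V / A = 5.01 mm.

d ≈ 5.01 mm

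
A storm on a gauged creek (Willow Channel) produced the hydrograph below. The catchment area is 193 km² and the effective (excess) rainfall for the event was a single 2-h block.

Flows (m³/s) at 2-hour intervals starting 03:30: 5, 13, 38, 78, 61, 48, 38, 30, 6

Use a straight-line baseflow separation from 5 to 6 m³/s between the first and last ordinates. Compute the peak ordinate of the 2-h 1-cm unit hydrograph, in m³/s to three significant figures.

Direct runoff: 0.00, 7.88, 32.75, 72.62, 55.50, 42.38, 32.25, 24.12, 0.00 m³/s; ΣQ_DR = 267.5 m³/s, peak = 72.62 m³/s.
Runoff depth d = ΣQ_DR·Δt / A = 267.5 × 7200 / (193 km²) = 9.979 mm.
The 1-cm UH is the DRH scaled by (10 mm)/d, so U_p = 72.62 × 10/9.979 = 72.8 m³/s.

U_p ≈ 72.8 m³/s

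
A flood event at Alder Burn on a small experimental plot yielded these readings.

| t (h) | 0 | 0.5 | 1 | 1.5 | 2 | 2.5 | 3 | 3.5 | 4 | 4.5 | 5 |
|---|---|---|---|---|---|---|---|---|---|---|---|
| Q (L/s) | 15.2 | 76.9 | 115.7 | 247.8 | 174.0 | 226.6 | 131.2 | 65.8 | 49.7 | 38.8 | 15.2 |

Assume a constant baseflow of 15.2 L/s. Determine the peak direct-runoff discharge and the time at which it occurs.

Subtracting baseflow gives direct-runoff ordinates: 0.0, 61.7, 100.5, 232.6, 158.8, 211.4, 116.0, 50.6, 34.5, 23.6, 0.0 L/s.
The maximum is 232.6 L/s, occurring at the reading for t = 1.5 h.

Q_p = 232.6 L/s at t = 1.5 h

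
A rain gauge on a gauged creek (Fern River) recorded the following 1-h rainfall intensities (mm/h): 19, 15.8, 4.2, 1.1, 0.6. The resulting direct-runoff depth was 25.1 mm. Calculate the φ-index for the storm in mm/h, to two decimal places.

Only the 2 blocks with intensity above φ contribute runoff: 19, 15.8 mm/h.
Σ(I−φ)·Δt = d  ⇒  (19+15.8 − 2φ)·1 = 25.1
φ = (34.80 − 25.1/1) / 2 = 4.85 mm/h.

φ ≈ 4.85 mm/h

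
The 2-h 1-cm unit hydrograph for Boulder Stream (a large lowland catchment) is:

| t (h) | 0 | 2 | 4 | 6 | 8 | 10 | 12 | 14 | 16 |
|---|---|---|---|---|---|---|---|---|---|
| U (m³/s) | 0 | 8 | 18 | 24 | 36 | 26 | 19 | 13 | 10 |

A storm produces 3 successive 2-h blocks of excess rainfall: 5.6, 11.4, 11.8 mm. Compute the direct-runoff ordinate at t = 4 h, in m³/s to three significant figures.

Q ≈ 19.2 m³/s

By discrete convolution, Q_j = Σ (P_i / 10 mm) · U_{j−i}.
At t = 4 h (j=2): Q = (5.6/10)·18 + (11.4/10)·8 + (11.8/10)·0 = 19.2 m³/s.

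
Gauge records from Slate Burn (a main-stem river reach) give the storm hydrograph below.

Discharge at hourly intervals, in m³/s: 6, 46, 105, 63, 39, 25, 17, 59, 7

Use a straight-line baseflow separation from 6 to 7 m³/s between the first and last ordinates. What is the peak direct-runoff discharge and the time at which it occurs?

Subtracting baseflow gives direct-runoff ordinates: 0.00, 39.88, 98.75, 56.62, 32.50, 18.38, 10.25, 52.12, 0.00 m³/s.
The maximum is 98.75 m³/s, occurring at the reading for t = 2 h.

Q_p = 98.75 m³/s at t = 2 h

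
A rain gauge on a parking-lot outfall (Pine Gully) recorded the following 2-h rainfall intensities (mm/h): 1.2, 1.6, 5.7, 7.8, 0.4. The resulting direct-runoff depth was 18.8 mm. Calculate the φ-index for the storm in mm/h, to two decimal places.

Only the 2 blocks with intensity above φ contribute runoff: 5.7, 7.8 mm/h.
Σ(I−φ)·Δt = d  ⇒  (5.7+7.8 − 2φ)·2 = 18.8
φ = (13.50 − 18.8/2) / 2 = 2.05 mm/h.

φ ≈ 2.05 mm/h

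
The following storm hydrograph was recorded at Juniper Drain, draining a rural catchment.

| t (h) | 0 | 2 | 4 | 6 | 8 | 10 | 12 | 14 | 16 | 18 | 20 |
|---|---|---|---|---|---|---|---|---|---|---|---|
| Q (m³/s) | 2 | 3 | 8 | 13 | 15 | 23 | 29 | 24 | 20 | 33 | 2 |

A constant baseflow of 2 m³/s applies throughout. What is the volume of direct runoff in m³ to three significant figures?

Direct-runoff ordinates (Q − Q_b): 0.0, 1.0, 6.0, 11.0, 13.0, 21.0, 27.0, 22.0, 18.0, 31.0, 0.0 m³/s.
ΣQ_DR = 150.0 m³/s.
With Δt = 2 h = 7200 s, V = ΣQ_DR · Δt = 150.0 × 7200 = 1.08 × 10^6 m³.

V ≈ 1.08 × 10^6 m³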